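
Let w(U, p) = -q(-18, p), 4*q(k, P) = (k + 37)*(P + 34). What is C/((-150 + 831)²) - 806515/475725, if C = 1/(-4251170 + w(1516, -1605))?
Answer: -423273298891982351/249668871769685565 ≈ -1.6953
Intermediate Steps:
q(k, P) = (34 + P)*(37 + k)/4 (q(k, P) = ((k + 37)*(P + 34))/4 = ((37 + k)*(34 + P))/4 = ((34 + P)*(37 + k))/4 = (34 + P)*(37 + k)/4)
w(U, p) = -323/2 - 19*p/4 (w(U, p) = -(629/2 + (17/2)*(-18) + 37*p/4 + (¼)*p*(-18)) = -(629/2 - 153 + 37*p/4 - 9*p/2) = -(323/2 + 19*p/4) = -323/2 - 19*p/4)
C = -4/16974831 (C = 1/(-4251170 + (-323/2 - 19/4*(-1605))) = 1/(-4251170 + (-323/2 + 30495/4)) = 1/(-4251170 + 29849/4) = 1/(-16974831/4) = -4/16974831 ≈ -2.3564e-7)
C/((-150 + 831)²) - 806515/475725 = -4/(16974831*(-150 + 831)²) - 806515/475725 = -4/(16974831*(681²)) - 806515*1/475725 = -4/16974831/463761 - 161303/95145 = -4/16974831*1/463761 - 161303/95145 = -4/7872264599391 - 161303/95145 = -423273298891982351/249668871769685565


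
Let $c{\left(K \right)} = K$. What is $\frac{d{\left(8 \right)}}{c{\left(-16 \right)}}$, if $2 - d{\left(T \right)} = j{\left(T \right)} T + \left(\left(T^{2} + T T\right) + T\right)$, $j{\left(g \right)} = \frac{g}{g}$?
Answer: $\frac{71}{8} \approx 8.875$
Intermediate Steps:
$j{\left(g \right)} = 1$
$d{\left(T \right)} = 2 - 2 T - 2 T^{2}$ ($d{\left(T \right)} = 2 - \left(1 T + \left(\left(T^{2} + T T\right) + T\right)\right) = 2 - \left(T + \left(\left(T^{2} + T^{2}\right) + T\right)\right) = 2 - \left(T + \left(2 T^{2} + T\right)\right) = 2 - \left(T + \left(T + 2 T^{2}\right)\right) = 2 - \left(2 T + 2 T^{2}\right) = 2 - 2 T - 2 T^{2}$)
$\frac{d{\left(8 \right)}}{c{\left(-16 \right)}} = \frac{2 - 16 - 2 \cdot 8^{2}}{-16} = \left(2 - 16 - 128\right) \left(- \frac{1}{16}\right) = \left(-142\right) \left(- \frac{1}{16}\right) = \frac{71}{8}$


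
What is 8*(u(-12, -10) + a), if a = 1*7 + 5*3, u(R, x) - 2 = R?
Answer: 96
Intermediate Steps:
u(R, x) = 2 + R
a = 22 (a = 7 + 15 = 22)
8*(u(-12, -10) + a) = 8*((2 - 12) + 22) = 8*(-10 + 22) = 8*12 = 96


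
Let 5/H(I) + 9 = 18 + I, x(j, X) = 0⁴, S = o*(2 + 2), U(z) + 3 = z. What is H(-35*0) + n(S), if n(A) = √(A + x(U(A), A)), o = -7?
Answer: 5/9 + 2*I*√7 ≈ 0.55556 + 5.2915*I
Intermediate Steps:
U(z) = -3 + z
S = -28 (S = -7*(2 + 2) = -7*4 = -28)
x(j, X) = 0
H(I) = 5/(9 + I) (H(I) = 5/(-9 + (18 + I)) = 5/(9 + I))
n(A) = √A (n(A) = √(A + 0) = √A)
H(-35*0) + n(S) = 5/(9 - 35*0) + √(-28) = 5/(9 + 0) + 2*I*√7 = 5/9 + 2*I*√7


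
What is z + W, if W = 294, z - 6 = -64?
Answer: 236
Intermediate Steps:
z = -58 (z = 6 - 64 = -58)
z + W = -58 + 294 = 236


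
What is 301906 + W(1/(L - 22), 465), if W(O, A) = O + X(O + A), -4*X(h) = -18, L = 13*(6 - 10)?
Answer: 11170688/37 ≈ 3.0191e+5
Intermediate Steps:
L = -52 (L = 13*(-4) = -52)
X(h) = 9/2 (X(h) = -1/4*(-18) = 9/2)
W(O, A) = 9/2 + O (W(O, A) = O + 9/2 = 9/2 + O)
301906 + W(1/(L - 22), 465) = 301906 + (9/2 + 1/(-52 - 22)) = 301906 + (9/2 + 1/(-74)) = 301906 + (9/2 - 1/74) = 301906 + 166/37 = 11170688/37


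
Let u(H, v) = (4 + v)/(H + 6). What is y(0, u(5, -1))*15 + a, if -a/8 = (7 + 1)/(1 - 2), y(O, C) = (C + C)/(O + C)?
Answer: 94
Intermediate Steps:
u(H, v) = (4 + v)/(6 + H)
y(O, C) = 2*C/(C + O) (y(O, C) = (2*C)/(C + O) = 2*C/(C + O))
a = 64 (a = -8*(7 + 1)/(1 - 2) = -64/(-1) = -64*(-1) = -8*(-8) = 64)
y(0, u(5, -1))*15 + a = (2*((4 - 1)/(6 + 5))/((4 - 1)/(6 + 5) + 0))*15 + 64 = (2*(3/11)/(3/11 + 0))*15 + 64 = (2*(3/11)/(3/11))*15 + 64 = (2*(3/11)*(11/3))*15 + 64 = 2*15 + 64 = 30 + 64 = 94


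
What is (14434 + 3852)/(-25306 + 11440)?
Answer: -9143/6933 ≈ -1.3188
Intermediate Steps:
(14434 + 3852)/(-25306 + 11440) = 18286/(-13866) = 18286*(-1/13866) = -9143/6933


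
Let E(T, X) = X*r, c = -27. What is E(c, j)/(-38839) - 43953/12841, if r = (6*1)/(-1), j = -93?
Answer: -1714255845/498731599 ≈ -3.4372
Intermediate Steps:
r = -6 (r = 6*(-1) = -6)
E(T, X) = -6*X (E(T, X) = X*(-6) = -6*X)
E(c, j)/(-38839) - 43953/12841 = -6*(-93)/(-38839) - 43953/12841 = 558*(-1/38839) - 43953*1/12841 = -558/38839 - 43953/12841 = -1714255845/498731599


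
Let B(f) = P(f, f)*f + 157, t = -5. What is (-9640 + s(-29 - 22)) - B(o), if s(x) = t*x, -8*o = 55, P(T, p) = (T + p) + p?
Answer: -619763/64 ≈ -9683.8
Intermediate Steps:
P(T, p) = T + 2*p
o = -55/8 (o = -⅛*55 = -55/8 ≈ -6.8750)
B(f) = 157 + 3*f² (B(f) = (f + 2*f)*f + 157 = (3*f)*f + 157 = 3*f² + 157 = 157 + 3*f²)
s(x) = -5*x
(-9640 + s(-29 - 22)) - B(o) = (-9640 - 5*(-29 - 22)) - (157 + 3*(-55/8)²) = (-9640 - 5*(-51)) - (157 + 3*(3025/64)) = (-9640 + 255) - (157 + 9075/64) = -9385 - 1*19123/64 = -9385 - 19123/64 = -619763/64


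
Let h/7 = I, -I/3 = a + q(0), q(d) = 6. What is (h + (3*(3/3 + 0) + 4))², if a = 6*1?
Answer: 60025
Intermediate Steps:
a = 6
I = -36 (I = -3*(6 + 6) = -3*12 = -36)
h = -252 (h = 7*(-36) = -252)
(h + (3*(3/3 + 0) + 4))² = (-252 + (3*(3/3 + 0) + 4))² = (-252 + (3*(3*(⅓) + 0) + 4))² = (-252 + (3*(1 + 0) + 4))² = (-252 + (3*1 + 4))² = (-252 + (3 + 4))² = (-252 + 7)² = (-245)² = 60025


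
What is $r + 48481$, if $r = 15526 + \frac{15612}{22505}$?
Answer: $\frac{1440493147}{22505} \approx 64008.0$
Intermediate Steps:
$r = \frac{349428242}{22505}$ ($r = 15526 + 15612 \cdot \frac{1}{22505} = 15526 + \frac{15612}{22505} = \frac{349428242}{22505} \approx 15527.0$)
$r + 48481 = \frac{349428242}{22505} + 48481 = \frac{1440493147}{22505}$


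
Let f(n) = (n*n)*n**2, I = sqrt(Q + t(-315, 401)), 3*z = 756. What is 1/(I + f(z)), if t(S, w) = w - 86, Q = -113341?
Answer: 2016379008/8131568607806184641 - I*sqrt(113026)/16263137215612369282 ≈ 2.4797e-10 - 2.0672e-17*I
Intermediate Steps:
z = 252 (z = (1/3)*756 = 252)
t(S, w) = -86 + w
I = I*sqrt(113026) (I = sqrt(-113341 + (-86 + 401)) = sqrt(-113341 + 315) = sqrt(-113026) = I*sqrt(113026) ≈ 336.19*I)
f(n) = n**4 (f(n) = n**2*n**2 = n**4)
1/(I + f(z)) = 1/(I*sqrt(113026) + 252**4) = 1/(I*sqrt(113026) + 4032758016) = 1/(4032758016 + I*sqrt(113026))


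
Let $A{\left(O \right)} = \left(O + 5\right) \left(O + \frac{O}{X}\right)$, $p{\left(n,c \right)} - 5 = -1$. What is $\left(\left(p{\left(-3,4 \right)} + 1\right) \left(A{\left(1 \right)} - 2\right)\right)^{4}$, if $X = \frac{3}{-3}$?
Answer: $10000$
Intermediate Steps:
$X = -1$ ($X = 3 \left(- \frac{1}{3}\right) = -1$)
$p{\left(n,c \right)} = 4$ ($p{\left(n,c \right)} = 5 - 1 = 4$)
$A{\left(O \right)} = 0$ ($A{\left(O \right)} = \left(O + 5\right) \left(O + \frac{O}{-1}\right) = \left(5 + O\right) \left(O + O \left(-1\right)\right) = \left(5 + O\right) \left(O - O\right) = \left(5 + O\right) 0 = 0$)
$\left(\left(p{\left(-3,4 \right)} + 1\right) \left(A{\left(1 \right)} - 2\right)\right)^{4} = \left(\left(4 + 1\right) \left(0 - 2\right)\right)^{4} = \left(5 \left(-2\right)\right)^{4} = \left(-10\right)^{4} = 10000$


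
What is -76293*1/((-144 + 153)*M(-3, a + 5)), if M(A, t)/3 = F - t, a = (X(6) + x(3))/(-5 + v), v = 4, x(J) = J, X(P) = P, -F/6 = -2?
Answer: -8477/48 ≈ -176.60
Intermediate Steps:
F = 12 (F = -6*(-2) = 12)
a = -9 (a = (6 + 3)/(-5 + 4) = 9/(-1) = 9*(-1) = -9)
M(A, t) = 36 - 3*t (M(A, t) = 3*(12 - t) = 36 - 3*t)
-76293*1/((-144 + 153)*M(-3, a + 5)) = -76293*1/((-144 + 153)*(36 - 3*(-9 + 5))) = -76293*1/(9*(36 - 3*(-4))) = -76293*1/(9*(36 + 12)) = -76293/(48*9) = -76293/432 = -76293*1/432 = -8477/48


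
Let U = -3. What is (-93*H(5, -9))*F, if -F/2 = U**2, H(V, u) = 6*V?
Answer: 50220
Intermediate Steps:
F = -18 (F = -2*(-3)**2 = -2*9 = -18)
(-93*H(5, -9))*F = -558*5*(-18) = -93*30*(-18) = -2790*(-18) = 50220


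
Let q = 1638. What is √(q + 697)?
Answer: √2335 ≈ 48.322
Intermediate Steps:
√(q + 697) = √(1638 + 697) = √2335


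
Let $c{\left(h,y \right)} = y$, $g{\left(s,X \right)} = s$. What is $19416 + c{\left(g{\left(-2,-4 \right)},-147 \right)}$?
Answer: $19269$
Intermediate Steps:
$19416 + c{\left(g{\left(-2,-4 \right)},-147 \right)} = 19416 - 147 = 19269$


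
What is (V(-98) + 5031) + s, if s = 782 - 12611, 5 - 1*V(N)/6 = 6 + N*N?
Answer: -64428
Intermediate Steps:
V(N) = -6 - 6*N**2 (V(N) = 30 - 6*(6 + N*N) = 30 - 6*(6 + N**2) = 30 + (-36 - 6*N**2) = -6 - 6*N**2)
s = -11829
(V(-98) + 5031) + s = ((-6 - 6*(-98)**2) + 5031) - 11829 = ((-6 - 6*9604) + 5031) - 11829 = ((-6 - 57624) + 5031) - 11829 = (-57630 + 5031) - 11829 = -52599 - 11829 = -64428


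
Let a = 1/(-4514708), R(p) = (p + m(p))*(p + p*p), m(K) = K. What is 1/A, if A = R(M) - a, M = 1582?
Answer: 4514708/35772849492498273 ≈ 1.2620e-10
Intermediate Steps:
R(p) = 2*p*(p + p²) (R(p) = (p + p)*(p + p*p) = (2*p)*(p + p²) = 2*p*(p + p²))
a = -1/4514708 ≈ -2.2150e-7
A = 35772849492498273/4514708 (A = 2*1582²*(1 + 1582) - 1*(-1/4514708) = 2*2502724*1583 + 1/4514708 = 7923624184 + 1/4514708 = 35772849492498273/4514708 ≈ 7.9236e+9)
1/A = 1/(35772849492498273/4514708) = 4514708/35772849492498273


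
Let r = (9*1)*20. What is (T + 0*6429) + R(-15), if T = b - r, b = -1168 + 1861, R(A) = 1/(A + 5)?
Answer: 5129/10 ≈ 512.90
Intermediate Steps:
r = 180 (r = 9*20 = 180)
R(A) = 1/(5 + A)
b = 693
T = 513 (T = 693 - 1*180 = 693 - 180 = 513)
(T + 0*6429) + R(-15) = (513 + 0*6429) + 1/(5 - 15) = (513 + 0) + 1/(-10) = 513 - 1/10 = 5129/10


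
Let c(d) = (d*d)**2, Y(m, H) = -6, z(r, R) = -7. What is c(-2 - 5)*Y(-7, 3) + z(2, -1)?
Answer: -14413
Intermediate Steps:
c(d) = d**4 (c(d) = (d**2)**2 = d**4)
c(-2 - 5)*Y(-7, 3) + z(2, -1) = (-2 - 5)**4*(-6) - 7 = (-7)**4*(-6) - 7 = 2401*(-6) - 7 = -14406 - 7 = -14413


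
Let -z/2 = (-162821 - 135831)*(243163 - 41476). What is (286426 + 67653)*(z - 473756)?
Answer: 42655181214837268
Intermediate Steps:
z = 120468451848 (z = -2*(-162821 - 135831)*(243163 - 41476) = -(-597304)*201687 = -2*(-60234225924) = 120468451848)
(286426 + 67653)*(z - 473756) = (286426 + 67653)*(120468451848 - 473756) = 354079*120467978092 = 42655181214837268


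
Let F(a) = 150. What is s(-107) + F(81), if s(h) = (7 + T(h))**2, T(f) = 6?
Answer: 319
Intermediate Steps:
s(h) = 169 (s(h) = (7 + 6)**2 = 13**2 = 169)
s(-107) + F(81) = 169 + 150 = 319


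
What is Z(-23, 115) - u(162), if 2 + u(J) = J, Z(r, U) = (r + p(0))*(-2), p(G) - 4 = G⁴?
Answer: -122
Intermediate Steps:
p(G) = 4 + G⁴
Z(r, U) = -8 - 2*r (Z(r, U) = (r + (4 + 0⁴))*(-2) = (r + (4 + 0))*(-2) = (r + 4)*(-2) = (4 + r)*(-2) = -8 - 2*r)
u(J) = -2 + J
Z(-23, 115) - u(162) = (-8 - 2*(-23)) - (-2 + 162) = (-8 + 46) - 1*160 = 38 - 160 = -122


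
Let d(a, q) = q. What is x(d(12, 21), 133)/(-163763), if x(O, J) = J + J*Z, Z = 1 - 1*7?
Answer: 665/163763 ≈ 0.0040607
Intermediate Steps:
Z = -6 (Z = 1 - 7 = -6)
x(O, J) = -5*J (x(O, J) = J + J*(-6) = J - 6*J = -5*J)
x(d(12, 21), 133)/(-163763) = -5*133/(-163763) = -665*(-1/163763) = 665/163763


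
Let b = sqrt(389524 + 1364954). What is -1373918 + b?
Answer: -1373918 + 3*sqrt(194942) ≈ -1.3726e+6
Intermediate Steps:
b = 3*sqrt(194942) (b = sqrt(1754478) = 3*sqrt(194942) ≈ 1324.6)
-1373918 + b = -1373918 + 3*sqrt(194942)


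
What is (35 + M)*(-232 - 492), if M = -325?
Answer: 209960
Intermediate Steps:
(35 + M)*(-232 - 492) = (35 - 325)*(-232 - 492) = -290*(-724) = 209960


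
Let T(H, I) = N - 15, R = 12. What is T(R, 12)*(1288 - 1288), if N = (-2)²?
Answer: 0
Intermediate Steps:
N = 4
T(H, I) = -11 (T(H, I) = 4 - 15 = -11)
T(R, 12)*(1288 - 1288) = -11*(1288 - 1288) = -11*0 = 0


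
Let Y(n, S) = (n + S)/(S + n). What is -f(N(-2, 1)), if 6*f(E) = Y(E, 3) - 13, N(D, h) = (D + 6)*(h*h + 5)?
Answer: 2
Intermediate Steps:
N(D, h) = (5 + h²)*(6 + D) (N(D, h) = (6 + D)*(h² + 5) = (6 + D)*(5 + h²) = (5 + h²)*(6 + D))
Y(n, S) = 1 (Y(n, S) = (S + n)/(S + n) = 1)
f(E) = -2 (f(E) = (1 - 13)/6 = (⅙)*(-12) = -2)
-f(N(-2, 1)) = -1*(-2) = 2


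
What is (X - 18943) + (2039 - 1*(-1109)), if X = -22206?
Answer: -38001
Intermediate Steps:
(X - 18943) + (2039 - 1*(-1109)) = (-22206 - 18943) + (2039 - 1*(-1109)) = -41149 + (2039 + 1109) = -41149 + 3148 = -38001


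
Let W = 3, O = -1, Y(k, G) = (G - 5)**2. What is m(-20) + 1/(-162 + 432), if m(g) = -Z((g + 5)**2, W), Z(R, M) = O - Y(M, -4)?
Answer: 22141/270 ≈ 82.004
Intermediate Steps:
Y(k, G) = (-5 + G)**2
Z(R, M) = -82 (Z(R, M) = -1 - (-5 - 4)**2 = -1 - 1*(-9)**2 = -1 - 1*81 = -1 - 81 = -82)
m(g) = 82 (m(g) = -1*(-82) = 82)
m(-20) + 1/(-162 + 432) = 82 + 1/(-162 + 432) = 82 + 1/270 = 22141/270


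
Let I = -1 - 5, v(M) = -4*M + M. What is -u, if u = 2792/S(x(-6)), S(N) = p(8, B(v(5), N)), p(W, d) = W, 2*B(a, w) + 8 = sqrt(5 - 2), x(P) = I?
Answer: -349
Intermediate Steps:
v(M) = -3*M
I = -6
x(P) = -6
B(a, w) = -4 + sqrt(3)/2 (B(a, w) = -4 + sqrt(5 - 2)/2 = -4 + sqrt(3)/2)
S(N) = 8
u = 349 (u = 2792/8 = 2792*(1/8) = 349)
-u = -1*349 = -349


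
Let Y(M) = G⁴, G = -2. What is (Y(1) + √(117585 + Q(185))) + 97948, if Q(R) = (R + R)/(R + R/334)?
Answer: 97964 + √13196200405/335 ≈ 98307.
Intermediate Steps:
Q(R) = 668/335 (Q(R) = (2*R)/(R + R*(1/334)) = (2*R)/(R + R/334) = (2*R)/((335*R/334)) = (2*R)*(334/(335*R)) = 668/335)
Y(M) = 16 (Y(M) = (-2)⁴ = 16)
(Y(1) + √(117585 + Q(185))) + 97948 = (16 + √(117585 + 668/335)) + 97948 = (16 + √(39391643/335)) + 97948 = (16 + √13196200405/335) + 97948 = 97964 + √13196200405/335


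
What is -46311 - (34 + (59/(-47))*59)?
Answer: -2174734/47 ≈ -46271.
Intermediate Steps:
-46311 - (34 + (59/(-47))*59) = -46311 - (34 + (59*(-1/47))*59) = -46311 - (34 - 59/47*59) = -46311 - (34 - 3481/47) = -46311 - 1*(-1883/47) = -46311 + 1883/47 = -2174734/47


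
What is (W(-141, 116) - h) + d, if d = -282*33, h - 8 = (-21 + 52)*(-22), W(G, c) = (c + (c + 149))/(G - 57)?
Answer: -569839/66 ≈ -8633.9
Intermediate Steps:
W(G, c) = (149 + 2*c)/(-57 + G) (W(G, c) = (c + (149 + c))/(-57 + G) = (149 + 2*c)/(-57 + G))
h = -674 (h = 8 + (-21 + 52)*(-22) = 8 + 31*(-22) = 8 - 682 = -674)
d = -9306
(W(-141, 116) - h) + d = ((149 + 2*116)/(-57 - 141) - 1*(-674)) - 9306 = ((149 + 232)/(-198) + 674) - 9306 = (-1/198*381 + 674) - 9306 = (-127/66 + 674) - 9306 = 44357/66 - 9306 = -569839/66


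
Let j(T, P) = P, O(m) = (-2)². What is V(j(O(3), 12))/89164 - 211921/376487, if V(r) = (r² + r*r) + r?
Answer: -4695694486/8392271717 ≈ -0.55953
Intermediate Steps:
O(m) = 4
V(r) = r + 2*r² (V(r) = (r² + r²) + r = 2*r² + r = r + 2*r²)
V(j(O(3), 12))/89164 - 211921/376487 = (12*(1 + 2*12))/89164 - 211921/376487 = (12*(1 + 24))*(1/89164) - 211921*1/376487 = (12*25)*(1/89164) - 211921/376487 = 300*(1/89164) - 211921/376487 = 75/22291 - 211921/376487 = -4695694486/8392271717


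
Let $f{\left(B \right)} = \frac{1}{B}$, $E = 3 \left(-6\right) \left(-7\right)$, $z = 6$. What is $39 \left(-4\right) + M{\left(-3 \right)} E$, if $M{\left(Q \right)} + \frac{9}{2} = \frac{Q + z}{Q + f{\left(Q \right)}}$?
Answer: $- \frac{4182}{5} \approx -836.4$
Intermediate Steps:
$E = 126$ ($E = \left(-18\right) \left(-7\right) = 126$)
$M{\left(Q \right)} = - \frac{9}{2} + \frac{6 + Q}{Q + \frac{1}{Q}}$ ($M{\left(Q \right)} = - \frac{9}{2} + \frac{Q + 6}{Q + \frac{1}{Q}} = - \frac{9}{2} + \frac{6 + Q}{Q + \frac{1}{Q}}$)
$39 \left(-4\right) + M{\left(-3 \right)} E = 39 \left(-4\right) + \frac{-9 - - 3 \left(-12 + 7 \left(-3\right)\right)}{2 \left(1 + \left(-3\right)^{2}\right)} 126 = -156 + \frac{-9 - - 3 \left(-12 - 21\right)}{2 \left(1 + 9\right)} 126 = -156 + \frac{-9 - \left(-3\right) \left(-33\right)}{2 \cdot 10} \cdot 126 = -156 + \frac{1}{2} \cdot \frac{1}{10} \left(-9 - 99\right) 126 = -156 + \frac{1}{2} \cdot \frac{1}{10} \left(-108\right) 126 = -156 - \frac{3402}{5} = - \frac{4182}{5}$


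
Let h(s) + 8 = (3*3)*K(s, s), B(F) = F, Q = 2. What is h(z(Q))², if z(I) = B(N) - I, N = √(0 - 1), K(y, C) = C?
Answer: 595 - 468*I ≈ 595.0 - 468.0*I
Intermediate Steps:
N = I (N = √(-1) = I ≈ 1.0*I)
z(I) = I - I
h(s) = -8 + 9*s (h(s) = -8 + (3*3)*s = -8 + 9*s)
h(z(Q))² = (-8 + 9*(I - 1*2))² = (-8 + 9*(I - 2))² = (-8 + 9*(-2 + I))² = (-8 + (-18 + 9*I))² = (-26 + 9*I)²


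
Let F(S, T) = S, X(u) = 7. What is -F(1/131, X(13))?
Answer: -1/131 ≈ -0.0076336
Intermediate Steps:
-F(1/131, X(13)) = -1/131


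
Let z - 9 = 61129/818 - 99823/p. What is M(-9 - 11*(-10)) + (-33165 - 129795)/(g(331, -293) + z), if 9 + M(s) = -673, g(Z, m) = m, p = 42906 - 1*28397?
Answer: 184500007318/2565349361 ≈ 71.920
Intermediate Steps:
p = 14509 (p = 42906 - 28397 = 14509)
z = 912080705/11868362 (z = 9 + (61129/818 - 99823/14509) = 9 + 805265447/11868362 = 912080705/11868362 ≈ 76.850)
M(s) = -682 (M(s) = -9 - 673 = -682)
M(-9 - 11*(-10)) + (-33165 - 129795)/(g(331, -293) + z) = -682 + (-33165 - 129795)/(-293 + 912080705/11868362) = -682 - 162960/(-2565349361/11868362) = -682 - 162960*(-11868362/2565349361) = -682 + 1934068271520/2565349361 = 184500007318/2565349361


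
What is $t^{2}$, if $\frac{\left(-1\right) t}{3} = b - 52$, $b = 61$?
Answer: $729$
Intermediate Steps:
$t = -27$ ($t = - 3 \left(61 - 52\right) = \left(-3\right) 9 = -27$)
$t^{2} = \left(-27\right)^{2} = 729$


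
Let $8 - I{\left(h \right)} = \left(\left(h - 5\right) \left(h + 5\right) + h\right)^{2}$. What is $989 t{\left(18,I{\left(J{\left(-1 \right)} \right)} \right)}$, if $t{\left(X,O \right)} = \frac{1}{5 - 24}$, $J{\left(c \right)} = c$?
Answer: $- \frac{989}{19} \approx -52.053$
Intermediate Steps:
$I{\left(h \right)} = 8 - \left(h + \left(-5 + h\right) \left(5 + h\right)\right)^{2}$ ($I{\left(h \right)} = 8 - \left(\left(h - 5\right) \left(h + 5\right) + h\right)^{2} = 8 - \left(\left(-5 + h\right) \left(5 + h\right) + h\right)^{2} = 8 - \left(h + \left(-5 + h\right) \left(5 + h\right)\right)^{2}$)
$t{\left(X,O \right)} = - \frac{1}{19}$ ($t{\left(X,O \right)} = \frac{1}{-19} = - \frac{1}{19}$)
$989 t{\left(18,I{\left(J{\left(-1 \right)} \right)} \right)} = 989 \left(- \frac{1}{19}\right) = - \frac{989}{19}$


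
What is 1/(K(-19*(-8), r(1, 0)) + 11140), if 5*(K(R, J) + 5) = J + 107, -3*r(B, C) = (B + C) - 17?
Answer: 15/167362 ≈ 8.9626e-5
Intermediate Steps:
r(B, C) = 17/3 - B/3 - C/3 (r(B, C) = -((B + C) - 17)/3 = -(-17 + B + C)/3 = 17/3 - B/3 - C/3)
K(R, J) = 82/5 + J/5 (K(R, J) = -5 + (J + 107)/5 = -5 + (107 + J)/5 = -5 + (107/5 + J/5) = 82/5 + J/5)
1/(K(-19*(-8), r(1, 0)) + 11140) = 1/((82/5 + (17/3 - 1/3*1 - 1/3*0)/5) + 11140) = 1/((82/5 + (17/3 - 1/3 + 0)/5) + 11140) = 1/((82/5 + (1/5)*(16/3)) + 11140) = 1/((82/5 + 16/15) + 11140) = 1/(262/15 + 11140) = 1/(167362/15) = 15/167362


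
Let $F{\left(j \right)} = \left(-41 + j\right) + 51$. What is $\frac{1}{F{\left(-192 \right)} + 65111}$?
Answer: $\frac{1}{64929} \approx 1.5401 \cdot 10^{-5}$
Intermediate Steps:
$F{\left(j \right)} = 10 + j$
$\frac{1}{F{\left(-192 \right)} + 65111} = \frac{1}{\left(10 - 192\right) + 65111} = \frac{1}{-182 + 65111} = \frac{1}{64929}$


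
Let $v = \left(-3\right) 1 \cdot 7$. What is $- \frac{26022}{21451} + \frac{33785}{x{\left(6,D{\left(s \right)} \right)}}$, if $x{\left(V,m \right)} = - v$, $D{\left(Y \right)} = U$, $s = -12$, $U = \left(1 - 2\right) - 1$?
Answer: $\frac{724175573}{450471} \approx 1607.6$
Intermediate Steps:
$U = -2$ ($U = -1 - 1 = -2$)
$D{\left(Y \right)} = -2$
$v = -21$ ($v = \left(-3\right) 7 = -21$)
$x{\left(V,m \right)} = 21$ ($x{\left(V,m \right)} = \left(-1\right) \left(-21\right) = 21$)
$- \frac{26022}{21451} + \frac{33785}{x{\left(6,D{\left(s \right)} \right)}} = - \frac{26022}{21451} + \frac{33785}{21} = \frac{724175573}{450471}$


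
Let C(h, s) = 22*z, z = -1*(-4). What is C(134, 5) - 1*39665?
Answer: -39577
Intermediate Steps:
z = 4
C(h, s) = 88 (C(h, s) = 22*4 = 88)
C(134, 5) - 1*39665 = 88 - 1*39665 = 88 - 39665 = -39577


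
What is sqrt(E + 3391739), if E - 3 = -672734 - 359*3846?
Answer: sqrt(1338294) ≈ 1156.8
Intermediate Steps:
E = -2053445 (E = 3 + (-672734 - 359*3846) = 3 + (-672734 - 1*1380714) = 3 + (-672734 - 1380714) = 3 - 2053448 = -2053445)
sqrt(E + 3391739) = sqrt(-2053445 + 3391739) = sqrt(1338294)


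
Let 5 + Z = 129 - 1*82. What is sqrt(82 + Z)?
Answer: 2*sqrt(31) ≈ 11.136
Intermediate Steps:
Z = 42 (Z = -5 + (129 - 1*82) = -5 + (129 - 82) = -5 + 47 = 42)
sqrt(82 + Z) = sqrt(82 + 42) = sqrt(124) = 2*sqrt(31)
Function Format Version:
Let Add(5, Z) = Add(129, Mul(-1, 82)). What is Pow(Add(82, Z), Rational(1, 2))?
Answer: Mul(2, Pow(31, Rational(1, 2))) ≈ 11.136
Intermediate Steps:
Z = 42 (Z = Add(-5, Add(129, Mul(-1, 82))) = Add(-5, Add(129, -82)) = Add(-5, 47) = 42)
Pow(Add(82, Z), Rational(1, 2)) = Pow(Add(82, 42), Rational(1, 2)) = Pow(124, Rational(1, 2)) = Mul(2, Pow(31, Rational(1, 2)))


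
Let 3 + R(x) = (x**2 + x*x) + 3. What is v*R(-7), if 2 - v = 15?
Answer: -1274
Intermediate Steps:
v = -13 (v = 2 - 1*15 = 2 - 15 = -13)
R(x) = 2*x**2 (R(x) = -3 + ((x**2 + x*x) + 3) = -3 + ((x**2 + x**2) + 3) = -3 + (2*x**2 + 3) = -3 + (3 + 2*x**2) = 2*x**2)
v*R(-7) = -26*(-7)**2 = -26*49 = -13*98 = -1274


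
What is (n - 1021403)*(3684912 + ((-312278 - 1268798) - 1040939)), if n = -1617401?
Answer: -2804776855188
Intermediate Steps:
(n - 1021403)*(3684912 + ((-312278 - 1268798) - 1040939)) = (-1617401 - 1021403)*(3684912 + ((-312278 - 1268798) - 1040939)) = -2638804*(3684912 + (-1581076 - 1040939)) = -2638804*(3684912 - 2622015) = -2638804*1062897 = -2804776855188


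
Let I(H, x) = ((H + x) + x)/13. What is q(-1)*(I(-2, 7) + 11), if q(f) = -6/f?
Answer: 930/13 ≈ 71.538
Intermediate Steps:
I(H, x) = H/13 + 2*x/13 (I(H, x) = (H + 2*x)*(1/13) = H/13 + 2*x/13)
q(-1)*(I(-2, 7) + 11) = (-6/(-1))*(((1/13)*(-2) + (2/13)*7) + 11) = (-6*(-1))*((-2/13 + 14/13) + 11) = 6*(12/13 + 11) = 6*(155/13) = 930/13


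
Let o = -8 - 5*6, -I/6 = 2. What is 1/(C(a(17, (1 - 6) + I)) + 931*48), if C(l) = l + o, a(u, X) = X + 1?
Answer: 1/44634 ≈ 2.2404e-5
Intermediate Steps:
I = -12 (I = -6*2 = -12)
o = -38 (o = -8 - 30 = -38)
a(u, X) = 1 + X
C(l) = -38 + l (C(l) = l - 38 = -38 + l)
1/(C(a(17, (1 - 6) + I)) + 931*48) = 1/((-38 + (1 + ((1 - 6) - 12))) + 931*48) = 1/((-38 + (1 + (-5 - 12))) + 44688) = 1/((-38 + (1 - 17)) + 44688) = 1/((-38 - 16) + 44688) = 1/(-54 + 44688) = 1/44634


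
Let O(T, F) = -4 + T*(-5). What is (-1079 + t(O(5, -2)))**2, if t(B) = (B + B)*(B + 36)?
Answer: 2205225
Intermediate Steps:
O(T, F) = -4 - 5*T
t(B) = 2*B*(36 + B) (t(B) = (2*B)*(36 + B) = 2*B*(36 + B))
(-1079 + t(O(5, -2)))**2 = (-1079 + 2*(-4 - 5*5)*(36 + (-4 - 5*5)))**2 = (-1079 + 2*(-4 - 25)*(36 + (-4 - 25)))**2 = (-1079 + 2*(-29)*(36 - 29))**2 = (-1079 + 2*(-29)*7)**2 = (-1079 - 406)**2 = (-1485)**2 = 2205225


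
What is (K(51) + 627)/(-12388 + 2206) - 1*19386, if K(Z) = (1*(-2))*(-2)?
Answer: -197388883/10182 ≈ -19386.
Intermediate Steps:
K(Z) = 4 (K(Z) = -2*(-2) = 4)
(K(51) + 627)/(-12388 + 2206) - 1*19386 = (4 + 627)/(-12388 + 2206) - 1*19386 = 631/(-10182) - 19386 = 631*(-1/10182) - 19386 = -631/10182 - 19386 = -197388883/10182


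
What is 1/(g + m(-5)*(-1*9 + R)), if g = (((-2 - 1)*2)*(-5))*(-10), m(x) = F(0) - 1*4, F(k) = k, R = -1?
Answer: -1/260 ≈ -0.0038462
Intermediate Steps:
m(x) = -4 (m(x) = 0 - 1*4 = 0 - 4 = -4)
g = -300 (g = (-3*2*(-5))*(-10) = -6*(-5)*(-10) = 30*(-10) = -300)
1/(g + m(-5)*(-1*9 + R)) = 1/(-300 - 4*(-1*9 - 1)) = 1/(-300 - 4*(-9 - 1)) = 1/(-300 - 4*(-10)) = 1/(-300 + 40) = 1/(-260) = -1/260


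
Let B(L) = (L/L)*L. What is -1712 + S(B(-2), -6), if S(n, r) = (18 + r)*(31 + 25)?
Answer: -1040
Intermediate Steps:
B(L) = L (B(L) = 1*L = L)
S(n, r) = 1008 + 56*r (S(n, r) = (18 + r)*56 = 1008 + 56*r)
-1712 + S(B(-2), -6) = -1712 + (1008 + 56*(-6)) = -1712 + (1008 - 336) = -1712 + 672 = -1040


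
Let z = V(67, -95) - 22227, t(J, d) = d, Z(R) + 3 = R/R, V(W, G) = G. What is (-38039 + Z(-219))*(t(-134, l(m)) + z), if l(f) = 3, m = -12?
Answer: 849037079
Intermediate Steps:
Z(R) = -2 (Z(R) = -3 + R/R = -3 + 1 = -2)
z = -22322 (z = -95 - 22227 = -22322)
(-38039 + Z(-219))*(t(-134, l(m)) + z) = (-38039 - 2)*(3 - 22322) = -38041*(-22319) = 849037079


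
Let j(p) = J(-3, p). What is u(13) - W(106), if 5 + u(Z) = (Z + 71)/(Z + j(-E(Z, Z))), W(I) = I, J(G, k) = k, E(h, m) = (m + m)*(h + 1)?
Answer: -13015/117 ≈ -111.24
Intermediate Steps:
E(h, m) = 2*m*(1 + h) (E(h, m) = (2*m)*(1 + h) = 2*m*(1 + h))
j(p) = p
u(Z) = -5 + (71 + Z)/(Z - 2*Z*(1 + Z)) (u(Z) = -5 + (Z + 71)/(Z - 2*Z*(1 + Z)) = -5 + (71 + Z)/(Z - 2*Z*(1 + Z)))
u(13) - W(106) = (-71 + 4*13 - 10*13*(1 + 13))/(13*(1 + 2*13)) - 1*106 = (-71 + 52 - 10*13*14)/(13*(1 + 26)) - 106 = (1/13)*(-71 + 52 - 1820)/27 - 106 = (1/13)*(1/27)*(-1839) - 106 = -613/117 - 106 = -13015/117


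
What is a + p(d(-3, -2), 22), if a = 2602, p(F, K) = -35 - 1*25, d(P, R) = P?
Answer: 2542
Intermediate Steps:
p(F, K) = -60 (p(F, K) = -35 - 25 = -60)
a + p(d(-3, -2), 22) = 2602 - 60 = 2542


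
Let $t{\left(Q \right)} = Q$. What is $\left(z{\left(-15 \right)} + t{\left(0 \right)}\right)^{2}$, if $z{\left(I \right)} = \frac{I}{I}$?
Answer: $1$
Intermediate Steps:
$z{\left(I \right)} = 1$
$\left(z{\left(-15 \right)} + t{\left(0 \right)}\right)^{2} = \left(1 + 0\right)^{2} = 1^{2} = 1$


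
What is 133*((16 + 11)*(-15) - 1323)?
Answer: -229824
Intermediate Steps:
133*((16 + 11)*(-15) - 1323) = 133*(27*(-15) - 1323) = 133*(-405 - 1323) = 133*(-1728) = -229824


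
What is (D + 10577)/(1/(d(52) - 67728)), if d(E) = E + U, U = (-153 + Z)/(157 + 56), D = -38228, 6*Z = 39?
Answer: 265728589373/142 ≈ 1.8713e+9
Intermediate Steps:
Z = 13/2 (Z = (1/6)*39 = 13/2 ≈ 6.5000)
U = -293/426 (U = (-153 + 13/2)/(157 + 56) = -293/2/213 = -293/2*1/213 = -293/426 ≈ -0.68779)
d(E) = -293/426 + E (d(E) = E - 293/426 = -293/426 + E)
(D + 10577)/(1/(d(52) - 67728)) = (-38228 + 10577)/(1/((-293/426 + 52) - 67728)) = -27651/(1/(21859/426 - 67728)) = -27651/(1/(-28830269/426)) = -27651/(-426/28830269) = -27651*(-28830269/426) = 265728589373/142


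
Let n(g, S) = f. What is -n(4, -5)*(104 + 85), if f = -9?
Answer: 1701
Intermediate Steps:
n(g, S) = -9
-n(4, -5)*(104 + 85) = -(-9)*(104 + 85) = -(-9)*189 = -1*(-1701) = 1701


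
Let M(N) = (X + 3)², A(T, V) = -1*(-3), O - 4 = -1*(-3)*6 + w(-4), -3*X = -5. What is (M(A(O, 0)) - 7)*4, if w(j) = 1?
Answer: 532/9 ≈ 59.111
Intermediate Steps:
X = 5/3 (X = -⅓*(-5) = 5/3 ≈ 1.6667)
O = 23 (O = 4 + (-1*(-3)*6 + 1) = 4 + (3*6 + 1) = 4 + (18 + 1) = 4 + 19 = 23)
A(T, V) = 3
M(N) = 196/9 (M(N) = (5/3 + 3)² = (14/3)² = 196/9)
(M(A(O, 0)) - 7)*4 = (196/9 - 7)*4 = (133/9)*4 = 532/9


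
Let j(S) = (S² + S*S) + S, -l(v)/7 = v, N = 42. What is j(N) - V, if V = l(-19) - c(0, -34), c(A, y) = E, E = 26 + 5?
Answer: 3468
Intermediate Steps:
l(v) = -7*v
E = 31
c(A, y) = 31
j(S) = S + 2*S² (j(S) = (S² + S²) + S = 2*S² + S = S + 2*S²)
V = 102 (V = -7*(-19) - 1*31 = 133 - 31 = 102)
j(N) - V = 42*(1 + 2*42) - 1*102 = 42*(1 + 84) - 102 = 42*85 - 102 = 3570 - 102 = 3468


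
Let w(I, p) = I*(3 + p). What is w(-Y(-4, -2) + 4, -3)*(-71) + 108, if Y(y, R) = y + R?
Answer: 108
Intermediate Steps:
Y(y, R) = R + y
w(-Y(-4, -2) + 4, -3)*(-71) + 108 = ((-(-2 - 4) + 4)*(3 - 3))*(-71) + 108 = ((-1*(-6) + 4)*0)*(-71) + 108 = ((6 + 4)*0)*(-71) + 108 = (10*0)*(-71) + 108 = 0*(-71) + 108 = 0 + 108 = 108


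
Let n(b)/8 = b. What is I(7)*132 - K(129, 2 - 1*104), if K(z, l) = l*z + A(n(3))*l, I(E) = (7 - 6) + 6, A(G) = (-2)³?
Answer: 13266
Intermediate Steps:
n(b) = 8*b
A(G) = -8
I(E) = 7 (I(E) = 1 + 6 = 7)
K(z, l) = -8*l + l*z (K(z, l) = l*z - 8*l = -8*l + l*z)
I(7)*132 - K(129, 2 - 1*104) = 7*132 - (2 - 1*104)*(-8 + 129) = 924 - (2 - 104)*121 = 924 - (-102)*121 = 924 - 1*(-12342) = 924 + 12342 = 13266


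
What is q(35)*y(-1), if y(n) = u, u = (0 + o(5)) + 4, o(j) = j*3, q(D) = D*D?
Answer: 23275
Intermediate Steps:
q(D) = D**2
o(j) = 3*j
u = 19 (u = (0 + 3*5) + 4 = (0 + 15) + 4 = 15 + 4 = 19)
y(n) = 19
q(35)*y(-1) = 35**2*19 = 1225*19 = 23275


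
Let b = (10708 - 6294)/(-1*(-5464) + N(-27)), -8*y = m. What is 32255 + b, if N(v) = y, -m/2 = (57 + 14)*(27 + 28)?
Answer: 830938711/25761 ≈ 32256.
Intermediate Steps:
m = -7810 (m = -2*(57 + 14)*(27 + 28) = -142*55 = -2*3905 = -7810)
y = 3905/4 (y = -1/8*(-7810) = 3905/4 ≈ 976.25)
N(v) = 3905/4
b = 17656/25761 (b = (10708 - 6294)/(-1*(-5464) + 3905/4) = 4414/(5464 + 3905/4) = 4414/(25761/4) = 4414*(4/25761) = 17656/25761 ≈ 0.68538)
32255 + b = 32255 + 17656/25761 = 830938711/25761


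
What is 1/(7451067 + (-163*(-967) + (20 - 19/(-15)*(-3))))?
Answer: 5/38043521 ≈ 1.3143e-7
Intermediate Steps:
1/(7451067 + (-163*(-967) + (20 - 19/(-15)*(-3)))) = 1/(7451067 + (157621 + (20 - 19*(-1/15)*(-3)))) = 1/(7451067 + (157621 + (20 + (19/15)*(-3)))) = 1/(7451067 + (157621 + (20 - 19/5))) = 1/(7451067 + (157621 + 81/5)) = 1/(7451067 + 788186/5) = 1/(38043521/5) = 5/38043521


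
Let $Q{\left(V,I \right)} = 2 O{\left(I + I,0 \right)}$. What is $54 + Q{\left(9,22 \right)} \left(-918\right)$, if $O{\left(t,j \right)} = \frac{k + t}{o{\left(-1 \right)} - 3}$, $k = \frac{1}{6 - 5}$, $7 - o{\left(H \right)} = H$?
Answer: $-16470$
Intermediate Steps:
$o{\left(H \right)} = 7 - H$
$k = 1$ ($k = 1^{-1} = 1$)
$O{\left(t,j \right)} = \frac{1}{5} + \frac{t}{5}$ ($O{\left(t,j \right)} = \frac{1 + t}{\left(7 - -1\right) - 3} = \frac{1 + t}{\left(7 + 1\right) - 3} = \frac{1 + t}{8 - 3} = \frac{1 + t}{5} = \left(1 + t\right) \frac{1}{5} = \frac{1}{5} + \frac{t}{5}$)
$Q{\left(V,I \right)} = \frac{2}{5} + \frac{4 I}{5}$ ($Q{\left(V,I \right)} = 2 \left(\frac{1}{5} + \frac{I + I}{5}\right) = 2 \left(\frac{1}{5} + \frac{2 I}{5}\right) = \frac{2}{5} + \frac{4 I}{5}$)
$54 + Q{\left(9,22 \right)} \left(-918\right) = 54 + \left(\frac{2}{5} + \frac{4}{5} \cdot 22\right) \left(-918\right) = 54 + \left(\frac{2}{5} + \frac{88}{5}\right) \left(-918\right) = 54 + 18 \left(-918\right) = 54 - 16524 = -16470$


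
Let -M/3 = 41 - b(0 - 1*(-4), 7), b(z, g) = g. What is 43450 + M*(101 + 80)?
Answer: 24988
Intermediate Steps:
M = -102 (M = -3*(41 - 1*7) = -3*(41 - 7) = -3*34 = -102)
43450 + M*(101 + 80) = 43450 - 102*(101 + 80) = 43450 - 102*181 = 43450 - 18462 = 24988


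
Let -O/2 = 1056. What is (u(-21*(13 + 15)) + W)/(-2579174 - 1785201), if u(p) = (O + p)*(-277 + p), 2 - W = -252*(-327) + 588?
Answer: -450502/872875 ≈ -0.51611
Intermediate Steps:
W = -82990 (W = 2 - (-252*(-327) + 588) = 2 - (82404 + 588) = 2 - 1*82992 = 2 - 82992 = -82990)
O = -2112 (O = -2*1056 = -2112)
u(p) = (-2112 + p)*(-277 + p)
(u(-21*(13 + 15)) + W)/(-2579174 - 1785201) = ((585024 + (-21*(13 + 15))**2 - (-50169)*(13 + 15)) - 82990)/(-2579174 - 1785201) = ((585024 + (-21*28)**2 - (-50169)*28) - 82990)/(-4364375) = ((585024 + (-588)**2 - 2389*(-588)) - 82990)*(-1/4364375) = ((585024 + 345744 + 1404732) - 82990)*(-1/4364375) = (2335500 - 82990)*(-1/4364375) = 2252510*(-1/4364375) = -450502/872875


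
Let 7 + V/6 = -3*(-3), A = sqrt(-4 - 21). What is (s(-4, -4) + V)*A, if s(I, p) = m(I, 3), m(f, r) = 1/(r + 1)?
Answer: 245*I/4 ≈ 61.25*I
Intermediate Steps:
m(f, r) = 1/(1 + r)
s(I, p) = 1/4 (s(I, p) = 1/(1 + 3) = 1/4)
A = 5*I (A = sqrt(-25) = 5*I ≈ 5.0*I)
V = 12 (V = -42 + 6*(-3*(-3)) = -42 + 6*9 = -42 + 54 = 12)
(s(-4, -4) + V)*A = (1/4 + 12)*(5*I) = 49*(5*I)/4 = 245*I/4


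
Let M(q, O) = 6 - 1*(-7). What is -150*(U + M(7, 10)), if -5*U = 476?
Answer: 12330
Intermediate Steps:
M(q, O) = 13 (M(q, O) = 6 + 7 = 13)
U = -476/5 (U = -⅕*476 = -476/5 ≈ -95.200)
-150*(U + M(7, 10)) = -150*(-476/5 + 13) = -150*(-411/5) = 12330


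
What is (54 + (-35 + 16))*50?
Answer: 1750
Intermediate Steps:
(54 + (-35 + 16))*50 = (54 - 19)*50 = 35*50 = 1750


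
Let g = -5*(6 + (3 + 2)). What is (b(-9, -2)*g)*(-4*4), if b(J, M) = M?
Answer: -1760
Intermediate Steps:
g = -55 (g = -5*(6 + 5) = -5*11 = -55)
(b(-9, -2)*g)*(-4*4) = (-2*(-55))*(-4*4) = 110*(-16) = -1760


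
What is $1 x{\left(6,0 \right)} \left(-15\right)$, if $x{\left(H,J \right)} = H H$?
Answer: $-540$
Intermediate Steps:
$x{\left(H,J \right)} = H^{2}$
$1 x{\left(6,0 \right)} \left(-15\right) = 1 \cdot 6^{2} \left(-15\right) = 1 \cdot 36 \left(-15\right) = 36 \left(-15\right) = -540$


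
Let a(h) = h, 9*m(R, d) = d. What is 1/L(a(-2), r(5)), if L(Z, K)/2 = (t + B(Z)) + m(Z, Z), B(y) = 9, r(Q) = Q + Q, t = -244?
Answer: -9/4234 ≈ -0.0021257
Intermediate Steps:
m(R, d) = d/9
r(Q) = 2*Q
L(Z, K) = -470 + 2*Z/9 (L(Z, K) = 2*((-244 + 9) + Z/9) = 2*(-235 + Z/9) = -470 + 2*Z/9)
1/L(a(-2), r(5)) = 1/(-470 + (2/9)*(-2)) = 1/(-470 - 4/9) = 1/(-4234/9) = -9/4234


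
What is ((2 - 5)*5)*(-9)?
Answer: 135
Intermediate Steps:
((2 - 5)*5)*(-9) = -3*5*(-9) = -15*(-9) = 135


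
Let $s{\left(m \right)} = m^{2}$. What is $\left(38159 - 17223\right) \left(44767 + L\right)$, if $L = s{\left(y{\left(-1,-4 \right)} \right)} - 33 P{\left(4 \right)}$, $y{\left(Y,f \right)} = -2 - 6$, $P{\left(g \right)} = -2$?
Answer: $939963592$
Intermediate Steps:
$y{\left(Y,f \right)} = -8$ ($y{\left(Y,f \right)} = -2 - 6 = -8$)
$L = 130$ ($L = \left(-8\right)^{2} - -66 = 64 + 66 = 130$)
$\left(38159 - 17223\right) \left(44767 + L\right) = \left(38159 - 17223\right) \left(44767 + 130\right) = 20936 \cdot 44897 = 939963592$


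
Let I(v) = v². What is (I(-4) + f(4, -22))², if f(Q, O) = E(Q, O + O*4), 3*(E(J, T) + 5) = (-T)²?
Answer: 147209689/9 ≈ 1.6357e+7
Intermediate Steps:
E(J, T) = -5 + T²/3 (E(J, T) = -5 + (-T)²/3 = -5 + T²/3)
f(Q, O) = -5 + 25*O²/3 (f(Q, O) = -5 + (O + O*4)²/3 = -5 + (O + 4*O)²/3 = -5 + (5*O)²/3 = -5 + (25*O²)/3 = -5 + 25*O²/3)
(I(-4) + f(4, -22))² = ((-4)² + (-5 + (25/3)*(-22)²))² = (16 + (-5 + (25/3)*484))² = (16 + (-5 + 12100/3))² = (16 + 12085/3)² = (12133/3)² = 147209689/9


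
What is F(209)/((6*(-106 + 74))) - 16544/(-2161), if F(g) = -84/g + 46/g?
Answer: 17472625/2282016 ≈ 7.6567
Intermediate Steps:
F(g) = -38/g
F(209)/((6*(-106 + 74))) - 16544/(-2161) = (-38/209)/((6*(-106 + 74))) - 16544/(-2161) = (-38*1/209)/((6*(-32))) - 16544*(-1/2161) = -2/11/(-192) + 16544/2161 = -2/11*(-1/192) + 16544/2161 = 1/1056 + 16544/2161 = 17472625/2282016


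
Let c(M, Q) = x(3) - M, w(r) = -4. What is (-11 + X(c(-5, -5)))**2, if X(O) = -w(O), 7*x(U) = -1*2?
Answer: 49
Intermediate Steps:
x(U) = -2/7 (x(U) = (-1*2)/7 = (1/7)*(-2) = -2/7)
c(M, Q) = -2/7 - M
X(O) = 4 (X(O) = -1*(-4) = 4)
(-11 + X(c(-5, -5)))**2 = (-11 + 4)**2 = (-7)**2 = 49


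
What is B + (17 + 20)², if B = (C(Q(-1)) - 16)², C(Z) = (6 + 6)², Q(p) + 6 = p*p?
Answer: 17753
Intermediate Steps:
Q(p) = -6 + p² (Q(p) = -6 + p*p = -6 + p²)
C(Z) = 144 (C(Z) = 12² = 144)
B = 16384 (B = (144 - 16)² = 128² = 16384)
B + (17 + 20)² = 16384 + (17 + 20)² = 16384 + 37² = 16384 + 1369 = 17753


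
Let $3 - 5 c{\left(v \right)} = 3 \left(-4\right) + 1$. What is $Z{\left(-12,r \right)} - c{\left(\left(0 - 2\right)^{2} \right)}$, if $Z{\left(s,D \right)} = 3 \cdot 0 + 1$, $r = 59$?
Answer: $- \frac{9}{5} \approx -1.8$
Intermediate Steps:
$Z{\left(s,D \right)} = 1$ ($Z{\left(s,D \right)} = 0 + 1 = 1$)
$c{\left(v \right)} = \frac{14}{5}$ ($c{\left(v \right)} = \frac{3}{5} - \frac{3 \left(-4\right) + 1}{5} = \frac{3}{5} - \frac{-12 + 1}{5} = \frac{3}{5} - - \frac{11}{5} = \frac{3}{5} + \frac{11}{5} = \frac{14}{5}$)
$Z{\left(-12,r \right)} - c{\left(\left(0 - 2\right)^{2} \right)} = 1 - \frac{14}{5} = - \frac{9}{5}$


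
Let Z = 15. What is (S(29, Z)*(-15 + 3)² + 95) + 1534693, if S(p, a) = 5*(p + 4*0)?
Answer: 1555668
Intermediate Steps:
S(p, a) = 5*p (S(p, a) = 5*(p + 0) = 5*p)
(S(29, Z)*(-15 + 3)² + 95) + 1534693 = ((5*29)*(-15 + 3)² + 95) + 1534693 = (145*(-12)² + 95) + 1534693 = (145*144 + 95) + 1534693 = (20880 + 95) + 1534693 = 20975 + 1534693 = 1555668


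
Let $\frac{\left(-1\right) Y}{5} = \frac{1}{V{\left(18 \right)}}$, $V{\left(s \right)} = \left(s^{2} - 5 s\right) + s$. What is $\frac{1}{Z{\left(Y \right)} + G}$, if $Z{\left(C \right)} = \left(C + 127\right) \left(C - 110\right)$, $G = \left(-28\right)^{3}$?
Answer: $- \frac{63504}{2281212083} \approx -2.7838 \cdot 10^{-5}$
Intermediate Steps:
$V{\left(s \right)} = s^{2} - 4 s$
$Y = - \frac{5}{252}$ ($Y = - \frac{5}{18 \left(-4 + 18\right)} = - \frac{5}{18 \cdot 14} = - \frac{5}{252} \approx -0.019841$)
$G = -21952$
$Z{\left(C \right)} = \left(-110 + C\right) \left(127 + C\right)$ ($Z{\left(C \right)} = \left(127 + C\right) \left(-110 + C\right) = \left(-110 + C\right) \left(127 + C\right)$)
$\frac{1}{Z{\left(Y \right)} + G} = \frac{1}{\left(-13970 + \left(- \frac{5}{252}\right)^{2} + 17 \left(- \frac{5}{252}\right)\right) - 21952} = \frac{1}{\left(-13970 + \frac{25}{63504} - \frac{85}{252}\right) - 21952} = \frac{1}{- \frac{887172275}{63504} - 21952} = \frac{1}{- \frac{2281212083}{63504}} = - \frac{63504}{2281212083}$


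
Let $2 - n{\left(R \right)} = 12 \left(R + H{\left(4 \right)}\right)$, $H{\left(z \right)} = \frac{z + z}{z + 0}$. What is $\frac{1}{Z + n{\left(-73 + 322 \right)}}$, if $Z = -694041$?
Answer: $- \frac{1}{697051} \approx -1.4346 \cdot 10^{-6}$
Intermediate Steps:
$H{\left(z \right)} = 2$ ($H{\left(z \right)} = \frac{2 z}{z} = 2$)
$n{\left(R \right)} = -22 - 12 R$ ($n{\left(R \right)} = 2 - 12 \left(R + 2\right) = 2 - 12 \left(2 + R\right) = 2 - \left(24 + 12 R\right) = -22 - 12 R$)
$\frac{1}{Z + n{\left(-73 + 322 \right)}} = \frac{1}{-694041 - \left(22 + 12 \left(-73 + 322\right)\right)} = \frac{1}{-694041 - 3010} = \frac{1}{-697051} = - \frac{1}{697051}$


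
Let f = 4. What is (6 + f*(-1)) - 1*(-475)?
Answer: 477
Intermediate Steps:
(6 + f*(-1)) - 1*(-475) = (6 + 4*(-1)) - 1*(-475) = (6 - 4) + 475 = 2 + 475 = 477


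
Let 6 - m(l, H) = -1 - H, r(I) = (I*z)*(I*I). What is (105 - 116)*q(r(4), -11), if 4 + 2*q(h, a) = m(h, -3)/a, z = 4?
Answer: 24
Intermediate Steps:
r(I) = 4*I**3 (r(I) = (I*4)*(I*I) = (4*I)*I**2 = 4*I**3)
m(l, H) = 7 + H (m(l, H) = 6 - (-1 - H) = 6 + (1 + H) = 7 + H)
q(h, a) = -2 + 2/a (q(h, a) = -2 + ((7 - 3)/a)/2 = -2 + (4/a)/2 = -2 + 2/a)
(105 - 116)*q(r(4), -11) = (105 - 116)*(-2 + 2/(-11)) = -11*(-2 + 2*(-1/11)) = -11*(-2 - 2/11) = -11*(-24/11) = 24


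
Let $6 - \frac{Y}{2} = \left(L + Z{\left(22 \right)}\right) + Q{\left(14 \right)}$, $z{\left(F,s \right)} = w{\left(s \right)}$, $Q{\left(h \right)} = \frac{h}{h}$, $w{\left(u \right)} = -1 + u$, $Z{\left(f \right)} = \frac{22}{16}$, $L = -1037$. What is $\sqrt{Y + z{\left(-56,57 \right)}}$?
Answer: $\frac{\sqrt{8549}}{2} \approx 46.23$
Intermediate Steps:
$Z{\left(f \right)} = \frac{11}{8}$ ($Z{\left(f \right)} = 22 \cdot \frac{1}{16} = \frac{11}{8}$)
$Q{\left(h \right)} = 1$
$z{\left(F,s \right)} = -1 + s$
$Y = \frac{8325}{4}$ ($Y = 12 - 2 \left(\left(-1037 + \frac{11}{8}\right) + 1\right) = 12 - 2 \left(- \frac{8285}{8} + 1\right) = 12 - - \frac{8277}{4} = 12 + \frac{8277}{4} = \frac{8325}{4} \approx 2081.3$)
$\sqrt{Y + z{\left(-56,57 \right)}} = \sqrt{\frac{8325}{4} + \left(-1 + 57\right)} = \sqrt{\frac{8325}{4} + 56} = \sqrt{\frac{8549}{4}} = \frac{\sqrt{8549}}{2}$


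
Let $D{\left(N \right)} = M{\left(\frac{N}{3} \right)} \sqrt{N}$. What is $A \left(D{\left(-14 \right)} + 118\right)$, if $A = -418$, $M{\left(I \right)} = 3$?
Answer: $-49324 - 1254 i \sqrt{14} \approx -49324.0 - 4692.0 i$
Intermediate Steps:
$D{\left(N \right)} = 3 \sqrt{N}$
$A \left(D{\left(-14 \right)} + 118\right) = - 418 \left(3 \sqrt{-14} + 118\right) = - 418 \left(3 i \sqrt{14} + 118\right) = - 418 \left(118 + 3 i \sqrt{14}\right) = -49324 - 1254 i \sqrt{14}$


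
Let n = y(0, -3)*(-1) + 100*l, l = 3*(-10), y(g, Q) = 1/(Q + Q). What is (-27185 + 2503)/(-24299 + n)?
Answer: 21156/23399 ≈ 0.90414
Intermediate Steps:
y(g, Q) = 1/(2*Q)
l = -30
n = -17999/6 (n = ((½)/(-3))*(-1) + 100*(-30) = ((½)*(-⅓))*(-1) - 3000 = -⅙*(-1) - 3000 = ⅙ - 3000 = -17999/6 ≈ -2999.8)
(-27185 + 2503)/(-24299 + n) = (-27185 + 2503)/(-24299 - 17999/6) = -24682/(-163793/6) = -24682*(-6/163793) = 21156/23399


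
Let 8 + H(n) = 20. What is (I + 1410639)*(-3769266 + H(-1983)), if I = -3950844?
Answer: 9574677857070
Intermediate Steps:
H(n) = 12 (H(n) = -8 + 20 = 12)
(I + 1410639)*(-3769266 + H(-1983)) = (-3950844 + 1410639)*(-3769266 + 12) = -2540205*(-3769254) = 9574677857070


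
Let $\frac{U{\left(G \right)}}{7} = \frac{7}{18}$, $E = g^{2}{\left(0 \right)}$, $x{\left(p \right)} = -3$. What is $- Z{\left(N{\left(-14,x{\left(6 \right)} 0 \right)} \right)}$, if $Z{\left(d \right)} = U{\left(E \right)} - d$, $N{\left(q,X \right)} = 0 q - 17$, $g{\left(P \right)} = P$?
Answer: $- \frac{355}{18} \approx -19.722$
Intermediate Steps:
$E = 0$ ($E = 0^{2} = 0$)
$U{\left(G \right)} = \frac{49}{18}$ ($U{\left(G \right)} = 7 \cdot \frac{7}{18} = \frac{49}{18}$)
$N{\left(q,X \right)} = -17$ ($N{\left(q,X \right)} = 0 - 17 = -17$)
$Z{\left(d \right)} = \frac{49}{18} - d$
$- Z{\left(N{\left(-14,x{\left(6 \right)} 0 \right)} \right)} = - (\frac{49}{18} - -17) = - (\frac{49}{18} + 17) = \left(-1\right) \frac{355}{18} = - \frac{355}{18}$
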